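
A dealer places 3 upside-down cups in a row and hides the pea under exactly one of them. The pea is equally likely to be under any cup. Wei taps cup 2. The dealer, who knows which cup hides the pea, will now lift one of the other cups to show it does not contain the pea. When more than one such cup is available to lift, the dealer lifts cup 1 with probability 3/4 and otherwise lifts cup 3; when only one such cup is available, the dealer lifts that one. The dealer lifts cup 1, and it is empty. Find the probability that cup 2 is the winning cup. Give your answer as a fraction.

3/7

Consider each possible location of the pea in turn.
If it is under cup 1 (prior 1/3): the dealer opened cup 1, so this case is ruled out; weight (1/3)·0 = 0.
If it is under cup 2 (prior 1/3): cup 1 is available, opened with probability 3/4; weight (1/3)·(3/4) = 1/4.
If it is under cup 3 (prior 1/3): only cup 1 is available, probability 1; weight (1/3)·1 = 1/3.
The weights sum to 7/12.
So P(the pea under cup 2 | the dealer opened cup 1) = (1/4) / (7/12) = 3/7.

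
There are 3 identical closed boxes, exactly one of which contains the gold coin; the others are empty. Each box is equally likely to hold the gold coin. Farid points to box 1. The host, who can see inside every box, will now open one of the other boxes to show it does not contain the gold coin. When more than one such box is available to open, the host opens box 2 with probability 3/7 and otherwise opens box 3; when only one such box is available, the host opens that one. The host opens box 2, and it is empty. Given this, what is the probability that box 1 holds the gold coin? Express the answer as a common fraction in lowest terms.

3/10

Condition on the true location of the gold coin.
If it is in box 1 (prior 1/3): box 2 is available, opened with probability 3/7; weight (1/3)·(3/7) = 1/7.
If it is in box 2 (prior 1/3): the host opened box 2, so this case is ruled out; weight (1/3)·0 = 0.
If it is in box 3 (prior 1/3): only box 2 is available, probability 1; weight (1/3)·1 = 1/3.
The weights sum to 10/21.
So P(the gold coin in box 1 | the host opened box 2) = (1/7) / (10/21) = 3/10.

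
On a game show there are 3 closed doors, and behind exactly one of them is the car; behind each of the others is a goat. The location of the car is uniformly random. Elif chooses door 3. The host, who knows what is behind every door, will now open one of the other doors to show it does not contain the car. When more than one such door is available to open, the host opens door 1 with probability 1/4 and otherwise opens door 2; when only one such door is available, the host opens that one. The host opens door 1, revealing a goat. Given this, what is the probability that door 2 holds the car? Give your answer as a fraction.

4/5

Apply Bayes' rule, conditioning on where the car actually is.
If it is behind door 1 (prior 1/3): the host opened door 1, so this case is ruled out; weight (1/3)·0 = 0.
If it is behind door 2 (prior 1/3): only door 1 is available, probability 1; weight (1/3)·1 = 1/3.
If it is behind door 3 (prior 1/3): door 1 is available, opened with probability 1/4; weight (1/3)·(1/4) = 1/12.
The weights sum to 5/12.
So P(the car behind door 2 | the host opened door 1) = (1/3) / (5/12) = 4/5.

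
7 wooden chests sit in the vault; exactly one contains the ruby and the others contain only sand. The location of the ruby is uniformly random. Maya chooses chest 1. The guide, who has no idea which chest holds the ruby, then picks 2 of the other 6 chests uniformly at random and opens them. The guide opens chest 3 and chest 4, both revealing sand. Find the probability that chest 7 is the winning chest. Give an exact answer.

Because the guide chose which chests to open without knowing where the ruby is, the choice is independent of the prize location. Learning that none of the 2 opened chests holds the ruby simply rules out those 2 locations and leaves the remaining 5 chests still equally likely by symmetry.
So P(the ruby in chest 7) = 1/5.

1/5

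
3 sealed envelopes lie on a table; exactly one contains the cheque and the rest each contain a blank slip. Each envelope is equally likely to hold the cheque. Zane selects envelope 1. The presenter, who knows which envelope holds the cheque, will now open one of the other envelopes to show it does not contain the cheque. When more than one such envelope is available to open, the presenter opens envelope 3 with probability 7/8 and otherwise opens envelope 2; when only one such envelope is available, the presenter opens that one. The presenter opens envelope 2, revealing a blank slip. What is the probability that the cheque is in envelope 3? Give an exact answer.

Condition on the true location of the cheque.
If it is in envelope 1 (prior 1/3): envelope 3 is available but not opened, probability 1/8; weight (1/3)·(1/8) = 1/24.
If it is in envelope 2 (prior 1/3): the presenter opened envelope 2, so this case is ruled out; weight (1/3)·0 = 0.
If it is in envelope 3 (prior 1/3): only envelope 2 is available, probability 1; weight (1/3)·1 = 1/3.
The weights sum to 3/8.
So P(the cheque in envelope 3 | the presenter opened envelope 2) = (1/3) / (3/8) = 8/9.

8/9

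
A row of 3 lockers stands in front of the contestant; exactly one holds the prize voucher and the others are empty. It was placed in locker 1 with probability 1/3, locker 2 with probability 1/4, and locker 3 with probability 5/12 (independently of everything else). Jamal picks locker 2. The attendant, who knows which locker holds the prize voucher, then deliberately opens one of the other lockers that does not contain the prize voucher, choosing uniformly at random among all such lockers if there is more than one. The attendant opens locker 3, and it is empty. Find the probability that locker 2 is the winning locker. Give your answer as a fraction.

3/11

Apply Bayes' rule, conditioning on where the prize voucher actually is.
If it is in locker 1 (prior 1/3): the attendant has no choice, probability 1; weight (1/3)·1 = 1/3.
If it is in locker 2 (prior 1/4): the attendant has 2 equally likely choices, so probability 1/2; weight (1/4)·(1/2) = 1/8.
If it is in locker 3 (prior 5/12): the attendant opened locker 3, so this case is ruled out; weight (5/12)·0 = 0.
The weights sum to 11/24.
So P(the prize voucher in locker 2 | the attendant opened locker 3) = (1/8) / (11/24) = 3/11.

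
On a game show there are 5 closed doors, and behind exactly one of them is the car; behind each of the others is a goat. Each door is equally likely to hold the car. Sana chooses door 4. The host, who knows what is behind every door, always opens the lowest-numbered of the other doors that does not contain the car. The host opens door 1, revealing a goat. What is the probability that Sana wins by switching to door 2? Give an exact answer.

Consider each possible location of the car in turn.
If it is behind door 1 (prior 1/5): the host opened door 1, so this case is ruled out; weight (1/5)·0 = 0.
If it is behind any of doors 2, 3, 4, and 5 (prior 1/5 each): door 1 is the lowest-numbered option available, probability 1; weight (1/5)·1 = 1/5 each.
The weights sum to 4/5.
So P(the car behind door 2 | the host opened door 1) = (1/5) / (4/5) = 1/4.

1/4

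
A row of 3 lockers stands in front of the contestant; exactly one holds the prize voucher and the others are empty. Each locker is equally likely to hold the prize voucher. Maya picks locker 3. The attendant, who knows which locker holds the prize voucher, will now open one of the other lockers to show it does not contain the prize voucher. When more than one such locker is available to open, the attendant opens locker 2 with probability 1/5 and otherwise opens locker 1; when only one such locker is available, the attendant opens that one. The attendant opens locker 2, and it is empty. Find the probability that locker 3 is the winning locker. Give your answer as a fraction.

Consider each possible location of the prize voucher in turn.
If it is in locker 1 (prior 1/3): only locker 2 is available, probability 1; weight (1/3)·1 = 1/3.
If it is in locker 2 (prior 1/3): the attendant opened locker 2, so this case is ruled out; weight (1/3)·0 = 0.
If it is in locker 3 (prior 1/3): locker 2 is available, opened with probability 1/5; weight (1/3)·(1/5) = 1/15.
The weights sum to 2/5.
So P(the prize voucher in locker 3 | the attendant opened locker 2) = (1/15) / (2/5) = 1/6.

1/6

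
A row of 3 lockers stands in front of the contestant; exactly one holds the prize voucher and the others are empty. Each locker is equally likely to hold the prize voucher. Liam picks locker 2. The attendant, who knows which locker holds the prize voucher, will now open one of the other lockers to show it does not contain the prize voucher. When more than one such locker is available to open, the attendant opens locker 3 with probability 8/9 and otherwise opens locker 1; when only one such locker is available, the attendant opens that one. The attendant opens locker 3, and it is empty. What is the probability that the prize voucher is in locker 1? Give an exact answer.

Apply Bayes' rule, conditioning on where the prize voucher actually is.
If it is in locker 1 (prior 1/3): only locker 3 is available, probability 1; weight (1/3)·1 = 1/3.
If it is in locker 2 (prior 1/3): locker 3 is available, opened with probability 8/9; weight (1/3)·(8/9) = 8/27.
If it is in locker 3 (prior 1/3): the attendant opened locker 3, so this case is ruled out; weight (1/3)·0 = 0.
The weights sum to 17/27.
So P(the prize voucher in locker 1 | the attendant opened locker 3) = (1/3) / (17/27) = 9/17.

9/17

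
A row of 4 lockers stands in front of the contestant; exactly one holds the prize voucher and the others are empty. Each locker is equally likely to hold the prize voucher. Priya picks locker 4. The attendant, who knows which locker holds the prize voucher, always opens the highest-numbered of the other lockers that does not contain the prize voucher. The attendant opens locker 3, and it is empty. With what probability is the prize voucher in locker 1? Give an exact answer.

Apply Bayes' rule, conditioning on where the prize voucher actually is.
If it is in any of lockers 1, 2, and 4 (prior 1/4 each): locker 3 is the highest-numbered option available, probability 1; weight (1/4)·1 = 1/4 each.
If it is in locker 3 (prior 1/4): the attendant opened locker 3, so this case is ruled out; weight (1/4)·0 = 0.
The weights sum to 3/4.
So P(the prize voucher in locker 1 | the attendant opened locker 3) = (1/4) / (3/4) = 1/3.

1/3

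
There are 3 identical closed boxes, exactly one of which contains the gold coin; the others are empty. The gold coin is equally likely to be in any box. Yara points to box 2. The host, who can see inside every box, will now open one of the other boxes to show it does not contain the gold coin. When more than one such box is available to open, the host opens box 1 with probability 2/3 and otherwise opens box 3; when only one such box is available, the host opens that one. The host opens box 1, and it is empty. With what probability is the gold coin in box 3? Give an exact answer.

3/5

Apply Bayes' rule, conditioning on where the gold coin actually is.
If it is in box 1 (prior 1/3): the host opened box 1, so this case is ruled out; weight (1/3)·0 = 0.
If it is in box 2 (prior 1/3): box 1 is available, opened with probability 2/3; weight (1/3)·(2/3) = 2/9.
If it is in box 3 (prior 1/3): only box 1 is available, probability 1; weight (1/3)·1 = 1/3.
The weights sum to 5/9.
So P(the gold coin in box 3 | the host opened box 1) = (1/3) / (5/9) = 3/5.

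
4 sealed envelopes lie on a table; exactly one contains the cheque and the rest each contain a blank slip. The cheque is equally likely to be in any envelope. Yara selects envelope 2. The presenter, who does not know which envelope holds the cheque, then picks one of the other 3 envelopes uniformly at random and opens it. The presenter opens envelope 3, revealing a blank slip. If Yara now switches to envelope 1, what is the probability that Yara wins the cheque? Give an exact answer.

1/3

Consider each possible location of the cheque in turn.
If it is in any of envelopes 1, 2, and 4 (prior 1/4 each): the presenter picks envelope 3 with probability 1/3 regardless, and it is not the prize; weight (1/4)·(1/3) = 1/12 each.
If it is in envelope 3 (prior 1/4): the presenter opened envelope 3, so this case is ruled out; weight (1/4)·0 = 0.
The weights sum to 1/4.
So P(the cheque in envelope 1 | the presenter opened envelope 3) = (1/12) / (1/4) = 1/3.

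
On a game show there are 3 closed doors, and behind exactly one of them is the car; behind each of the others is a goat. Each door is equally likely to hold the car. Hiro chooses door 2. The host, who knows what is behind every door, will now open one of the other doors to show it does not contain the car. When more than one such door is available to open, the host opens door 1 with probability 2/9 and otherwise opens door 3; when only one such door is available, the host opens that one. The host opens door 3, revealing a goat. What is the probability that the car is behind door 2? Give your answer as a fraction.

Condition on the true location of the car.
If it is behind door 1 (prior 1/3): only door 3 is available, probability 1; weight (1/3)·1 = 1/3.
If it is behind door 2 (prior 1/3): door 1 is available but not opened, probability 7/9; weight (1/3)·(7/9) = 7/27.
If it is behind door 3 (prior 1/3): the host opened door 3, so this case is ruled out; weight (1/3)·0 = 0.
The weights sum to 16/27.
So P(the car behind door 2 | the host opened door 3) = (7/27) / (16/27) = 7/16.

7/16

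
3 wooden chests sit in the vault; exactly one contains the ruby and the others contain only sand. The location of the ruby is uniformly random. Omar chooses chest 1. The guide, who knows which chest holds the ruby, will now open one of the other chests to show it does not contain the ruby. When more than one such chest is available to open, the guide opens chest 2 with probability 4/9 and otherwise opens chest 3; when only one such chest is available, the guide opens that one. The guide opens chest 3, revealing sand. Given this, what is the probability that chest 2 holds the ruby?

Consider each possible location of the ruby in turn.
If it is in chest 1 (prior 1/3): chest 2 is available but not opened, probability 5/9; weight (1/3)·(5/9) = 5/27.
If it is in chest 2 (prior 1/3): only chest 3 is available, probability 1; weight (1/3)·1 = 1/3.
If it is in chest 3 (prior 1/3): the guide opened chest 3, so this case is ruled out; weight (1/3)·0 = 0.
The weights sum to 14/27.
So P(the ruby in chest 2 | the guide opened chest 3) = (1/3) / (14/27) = 9/14.

9/14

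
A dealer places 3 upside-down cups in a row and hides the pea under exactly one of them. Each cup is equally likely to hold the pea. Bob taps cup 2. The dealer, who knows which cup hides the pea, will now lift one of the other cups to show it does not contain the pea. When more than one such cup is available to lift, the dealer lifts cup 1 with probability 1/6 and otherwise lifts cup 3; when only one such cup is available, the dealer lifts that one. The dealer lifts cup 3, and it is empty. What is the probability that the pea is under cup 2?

Apply Bayes' rule, conditioning on where the pea actually is.
If it is under cup 1 (prior 1/3): only cup 3 is available, probability 1; weight (1/3)·1 = 1/3.
If it is under cup 2 (prior 1/3): cup 1 is available but not opened, probability 5/6; weight (1/3)·(5/6) = 5/18.
If it is under cup 3 (prior 1/3): the dealer opened cup 3, so this case is ruled out; weight (1/3)·0 = 0.
The weights sum to 11/18.
So P(the pea under cup 2 | the dealer opened cup 3) = (5/18) / (11/18) = 5/11.

5/11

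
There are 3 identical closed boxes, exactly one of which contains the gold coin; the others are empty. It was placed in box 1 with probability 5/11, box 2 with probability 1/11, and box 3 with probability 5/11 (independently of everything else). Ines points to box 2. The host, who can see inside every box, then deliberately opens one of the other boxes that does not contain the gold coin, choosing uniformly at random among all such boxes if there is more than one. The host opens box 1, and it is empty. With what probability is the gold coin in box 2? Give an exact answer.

1/11

Condition on the true location of the gold coin.
If it is in box 1 (prior 5/11): the host opened box 1, so this case is ruled out; weight (5/11)·0 = 0.
If it is in box 2 (prior 1/11): the host has 2 equally likely choices, so probability 1/2; weight (1/11)·(1/2) = 1/22.
If it is in box 3 (prior 5/11): the host has no choice, probability 1; weight (5/11)·1 = 5/11.
The weights sum to 1/2.
So P(the gold coin in box 2 | the host opened box 1) = (1/22) / (1/2) = 1/11.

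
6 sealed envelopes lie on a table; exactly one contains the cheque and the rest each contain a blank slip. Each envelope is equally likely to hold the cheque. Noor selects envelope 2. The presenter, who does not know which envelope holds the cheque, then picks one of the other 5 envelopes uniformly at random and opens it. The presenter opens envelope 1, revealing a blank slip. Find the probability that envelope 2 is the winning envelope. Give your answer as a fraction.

1/5

Consider each possible location of the cheque in turn.
If it is in envelope 1 (prior 1/6): the presenter opened envelope 1, so this case is ruled out; weight (1/6)·0 = 0.
If it is in any of envelopes 2, 3, 4, 5, and 6 (prior 1/6 each): the presenter picks envelope 1 with probability 1/5 regardless, and it is not the prize; weight (1/6)·(1/5) = 1/30 each.
The weights sum to 1/6.
So P(the cheque in envelope 2 | the presenter opened envelope 1) = (1/30) / (1/6) = 1/5.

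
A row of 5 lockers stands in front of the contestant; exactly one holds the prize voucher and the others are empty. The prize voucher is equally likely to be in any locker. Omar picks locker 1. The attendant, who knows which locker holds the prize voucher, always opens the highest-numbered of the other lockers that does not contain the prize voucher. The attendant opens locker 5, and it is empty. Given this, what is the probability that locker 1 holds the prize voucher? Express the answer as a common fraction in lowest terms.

Consider each possible location of the prize voucher in turn.
If it is in any of lockers 1, 2, 3, and 4 (prior 1/5 each): locker 5 is the highest-numbered option available, probability 1; weight (1/5)·1 = 1/5 each.
If it is in locker 5 (prior 1/5): the attendant opened locker 5, so this case is ruled out; weight (1/5)·0 = 0.
The weights sum to 4/5.
So P(the prize voucher in locker 1 | the attendant opened locker 5) = (1/5) / (4/5) = 1/4.

1/4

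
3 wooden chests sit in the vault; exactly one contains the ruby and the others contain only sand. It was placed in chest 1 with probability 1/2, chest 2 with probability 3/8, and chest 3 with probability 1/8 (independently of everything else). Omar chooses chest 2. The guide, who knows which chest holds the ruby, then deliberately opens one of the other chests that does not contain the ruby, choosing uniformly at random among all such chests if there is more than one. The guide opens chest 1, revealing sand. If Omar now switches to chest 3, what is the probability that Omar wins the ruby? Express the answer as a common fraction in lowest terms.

Apply Bayes' rule, conditioning on where the ruby actually is.
If it is in chest 1 (prior 1/2): the guide opened chest 1, so this case is ruled out; weight (1/2)·0 = 0.
If it is in chest 2 (prior 3/8): the guide has 2 equally likely choices, so probability 1/2; weight (3/8)·(1/2) = 3/16.
If it is in chest 3 (prior 1/8): the guide has no choice, probability 1; weight (1/8)·1 = 1/8.
The weights sum to 5/16.
So P(the ruby in chest 3 | the guide opened chest 1) = (1/8) / (5/16) = 2/5.

2/5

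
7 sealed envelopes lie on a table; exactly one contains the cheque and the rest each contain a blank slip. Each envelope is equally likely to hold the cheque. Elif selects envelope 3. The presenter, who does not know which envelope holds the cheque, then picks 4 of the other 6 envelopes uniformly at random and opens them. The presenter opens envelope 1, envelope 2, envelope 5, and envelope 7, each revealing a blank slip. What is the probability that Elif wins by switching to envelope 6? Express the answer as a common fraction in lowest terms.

1/3

Apply Bayes' rule, conditioning on where the cheque actually is.
If it is in any of envelopes 1, 2, 5, and 7 (prior 1/7 each): that envelope was opened and seen not to hold the prize — ruled out; weight (1/7)·0 = 0 each.
If it is in any of envelopes 3, 4, and 6 (prior 1/7 each): the presenter picks exactly this set with probability 1/15 regardless, and none is the prize; weight (1/7)·(1/15) = 1/105 each.
The weights sum to 1/35.
So P(the cheque in envelope 6 | the presenter opened envelope 1, envelope 2, envelope 5, and envelope 7) = (1/105) / (1/35) = 1/3.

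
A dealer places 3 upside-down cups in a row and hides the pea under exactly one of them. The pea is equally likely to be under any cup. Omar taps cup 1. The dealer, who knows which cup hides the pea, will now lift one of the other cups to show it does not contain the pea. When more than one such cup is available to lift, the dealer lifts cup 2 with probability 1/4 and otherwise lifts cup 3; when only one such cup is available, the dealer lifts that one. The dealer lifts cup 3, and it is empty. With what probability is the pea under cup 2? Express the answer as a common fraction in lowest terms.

Condition on the true location of the pea.
If it is under cup 1 (prior 1/3): cup 2 is available but not opened, probability 3/4; weight (1/3)·(3/4) = 1/4.
If it is under cup 2 (prior 1/3): only cup 3 is available, probability 1; weight (1/3)·1 = 1/3.
If it is under cup 3 (prior 1/3): the dealer opened cup 3, so this case is ruled out; weight (1/3)·0 = 0.
The weights sum to 7/12.
So P(the pea under cup 2 | the dealer opened cup 3) = (1/3) / (7/12) = 4/7.

4/7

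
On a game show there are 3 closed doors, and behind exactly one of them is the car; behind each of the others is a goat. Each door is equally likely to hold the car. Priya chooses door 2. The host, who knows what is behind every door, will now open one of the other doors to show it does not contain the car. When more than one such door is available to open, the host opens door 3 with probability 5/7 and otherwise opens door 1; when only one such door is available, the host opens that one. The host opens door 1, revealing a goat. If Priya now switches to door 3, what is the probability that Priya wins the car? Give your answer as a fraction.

7/9

Apply Bayes' rule, conditioning on where the car actually is.
If it is behind door 1 (prior 1/3): the host opened door 1, so this case is ruled out; weight (1/3)·0 = 0.
If it is behind door 2 (prior 1/3): door 3 is available but not opened, probability 2/7; weight (1/3)·(2/7) = 2/21.
If it is behind door 3 (prior 1/3): only door 1 is available, probability 1; weight (1/3)·1 = 1/3.
The weights sum to 3/7.
So P(the car behind door 3 | the host opened door 1) = (1/3) / (3/7) = 7/9.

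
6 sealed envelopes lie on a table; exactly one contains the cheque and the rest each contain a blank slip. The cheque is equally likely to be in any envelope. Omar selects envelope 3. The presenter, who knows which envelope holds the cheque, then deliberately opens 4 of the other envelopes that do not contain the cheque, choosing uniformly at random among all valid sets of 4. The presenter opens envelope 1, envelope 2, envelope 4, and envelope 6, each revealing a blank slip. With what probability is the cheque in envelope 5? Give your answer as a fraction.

Consider each possible location of the cheque in turn.
If it is in any of envelopes 1, 2, 4, and 6 (prior 1/6 each): that envelope was opened and seen not to hold the prize — ruled out; weight (1/6)·0 = 0 each.
If it is in envelope 3 (prior 1/6): the presenter has 5 equally likely choices, so probability 1/5; weight (1/6)·(1/5) = 1/30.
If it is in envelope 5 (prior 1/6): the presenter has no choice, probability 1; weight (1/6)·1 = 1/6.
The weights sum to 1/5.
So P(the cheque in envelope 5 | the presenter opened envelope 1, envelope 2, envelope 4, and envelope 6) = (1/6) / (1/5) = 5/6.

5/6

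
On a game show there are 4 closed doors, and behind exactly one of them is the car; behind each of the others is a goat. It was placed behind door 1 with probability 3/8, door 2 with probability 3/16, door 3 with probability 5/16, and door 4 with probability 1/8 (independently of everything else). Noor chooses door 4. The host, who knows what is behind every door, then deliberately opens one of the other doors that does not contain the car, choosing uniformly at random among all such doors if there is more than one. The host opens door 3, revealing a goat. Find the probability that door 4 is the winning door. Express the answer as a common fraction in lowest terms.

4/31

Apply Bayes' rule, conditioning on where the car actually is.
If it is behind door 1 (prior 3/8): the host has 2 equally likely choices, so probability 1/2; weight (3/8)·(1/2) = 3/16.
If it is behind door 2 (prior 3/16): the host has 2 equally likely choices, so probability 1/2; weight (3/16)·(1/2) = 3/32.
If it is behind door 3 (prior 5/16): the host opened door 3, so this case is ruled out; weight (5/16)·0 = 0.
If it is behind door 4 (prior 1/8): the host has 3 equally likely choices, so probability 1/3; weight (1/8)·(1/3) = 1/24.
The weights sum to 31/96.
So P(the car behind door 4 | the host opened door 3) = (1/24) / (31/96) = 4/31.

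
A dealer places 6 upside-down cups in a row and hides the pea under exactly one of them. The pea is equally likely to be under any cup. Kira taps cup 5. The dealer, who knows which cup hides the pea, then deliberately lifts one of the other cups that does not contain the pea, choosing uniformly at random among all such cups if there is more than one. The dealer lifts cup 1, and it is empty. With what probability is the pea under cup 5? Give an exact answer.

1/6

Apply Bayes' rule, conditioning on where the pea actually is.
If it is under cup 1 (prior 1/6): the dealer opened cup 1, so this case is ruled out; weight (1/6)·0 = 0.
If it is under any of cups 2, 3, 4, and 6 (prior 1/6 each): the dealer has 4 equally likely choices, so probability 1/4; weight (1/6)·(1/4) = 1/24 each.
If it is under cup 5 (prior 1/6): the dealer has 5 equally likely choices, so probability 1/5; weight (1/6)·(1/5) = 1/30.
The weights sum to 1/5.
So P(the pea under cup 5 | the dealer opened cup 1) = (1/30) / (1/5) = 1/6.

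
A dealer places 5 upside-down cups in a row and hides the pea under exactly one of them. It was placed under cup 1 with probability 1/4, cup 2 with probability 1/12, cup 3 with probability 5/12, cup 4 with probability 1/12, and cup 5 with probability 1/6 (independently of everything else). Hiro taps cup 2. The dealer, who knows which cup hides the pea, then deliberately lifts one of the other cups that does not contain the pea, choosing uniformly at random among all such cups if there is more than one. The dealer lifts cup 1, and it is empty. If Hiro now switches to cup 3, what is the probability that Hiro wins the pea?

4/7

Apply Bayes' rule, conditioning on where the pea actually is.
If it is under cup 1 (prior 1/4): the dealer opened cup 1, so this case is ruled out; weight (1/4)·0 = 0.
If it is under cup 2 (prior 1/12): the dealer has 4 equally likely choices, so probability 1/4; weight (1/12)·(1/4) = 1/48.
If it is under cup 3 (prior 5/12): the dealer has 3 equally likely choices, so probability 1/3; weight (5/12)·(1/3) = 5/36.
If it is under cup 4 (prior 1/12): the dealer has 3 equally likely choices, so probability 1/3; weight (1/12)·(1/3) = 1/36.
If it is under cup 5 (prior 1/6): the dealer has 3 equally likely choices, so probability 1/3; weight (1/6)·(1/3) = 1/18.
The weights sum to 35/144.
So P(the pea under cup 3 | the dealer opened cup 1) = (5/36) / (35/144) = 4/7.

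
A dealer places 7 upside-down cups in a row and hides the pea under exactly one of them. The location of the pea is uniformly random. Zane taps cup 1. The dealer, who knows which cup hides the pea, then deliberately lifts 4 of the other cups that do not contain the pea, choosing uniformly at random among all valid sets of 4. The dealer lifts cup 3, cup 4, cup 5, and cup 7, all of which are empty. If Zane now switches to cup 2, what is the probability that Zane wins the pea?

3/7

Condition on the true location of the pea.
If it is under cup 1 (prior 1/7): the dealer has 15 equally likely choices, so probability 1/15; weight (1/7)·(1/15) = 1/105.
If it is under either of cups 2 and 6 (prior 1/7 each): the dealer has 5 equally likely choices, so probability 1/5; weight (1/7)·(1/5) = 1/35 each.
If it is under any of cups 3, 4, 5, and 7 (prior 1/7 each): that cup was opened and seen not to hold the prize — ruled out; weight (1/7)·0 = 0 each.
The weights sum to 1/15.
So P(the pea under cup 2 | the dealer opened cup 3, cup 4, cup 5, and cup 7) = (1/35) / (1/15) = 3/7.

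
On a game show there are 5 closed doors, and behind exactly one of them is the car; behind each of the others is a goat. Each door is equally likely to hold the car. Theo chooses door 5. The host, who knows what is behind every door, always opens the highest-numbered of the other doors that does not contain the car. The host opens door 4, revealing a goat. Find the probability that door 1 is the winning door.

1/4

Condition on the true location of the car.
If it is behind any of doors 1, 2, 3, and 5 (prior 1/5 each): door 4 is the highest-numbered option available, probability 1; weight (1/5)·1 = 1/5 each.
If it is behind door 4 (prior 1/5): the host opened door 4, so this case is ruled out; weight (1/5)·0 = 0.
The weights sum to 4/5.
So P(the car behind door 1 | the host opened door 4) = (1/5) / (4/5) = 1/4.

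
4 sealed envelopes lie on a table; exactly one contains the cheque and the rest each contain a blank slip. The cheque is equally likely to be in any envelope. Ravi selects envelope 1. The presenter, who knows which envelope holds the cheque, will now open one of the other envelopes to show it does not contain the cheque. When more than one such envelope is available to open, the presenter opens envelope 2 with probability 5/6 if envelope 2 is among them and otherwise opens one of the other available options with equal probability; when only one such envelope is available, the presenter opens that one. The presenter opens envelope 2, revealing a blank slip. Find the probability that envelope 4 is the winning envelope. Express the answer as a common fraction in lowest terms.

1/3

Apply Bayes' rule, conditioning on where the cheque actually is.
If it is in any of envelopes 1, 3, and 4 (prior 1/4 each): envelope 2 is available, opened with probability 5/6; weight (1/4)·(5/6) = 5/24 each.
If it is in envelope 2 (prior 1/4): the presenter opened envelope 2, so this case is ruled out; weight (1/4)·0 = 0.
The weights sum to 5/8.
So P(the cheque in envelope 4 | the presenter opened envelope 2) = (5/24) / (5/8) = 1/3.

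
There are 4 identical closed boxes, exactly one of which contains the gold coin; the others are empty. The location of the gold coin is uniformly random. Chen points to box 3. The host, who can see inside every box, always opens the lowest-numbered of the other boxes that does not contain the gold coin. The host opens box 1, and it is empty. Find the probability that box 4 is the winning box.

1/3

Consider each possible location of the gold coin in turn.
If it is in box 1 (prior 1/4): the host opened box 1, so this case is ruled out; weight (1/4)·0 = 0.
If it is in any of boxes 2, 3, and 4 (prior 1/4 each): box 1 is the lowest-numbered option available, probability 1; weight (1/4)·1 = 1/4 each.
The weights sum to 3/4.
So P(the gold coin in box 4 | the host opened box 1) = (1/4) / (3/4) = 1/3.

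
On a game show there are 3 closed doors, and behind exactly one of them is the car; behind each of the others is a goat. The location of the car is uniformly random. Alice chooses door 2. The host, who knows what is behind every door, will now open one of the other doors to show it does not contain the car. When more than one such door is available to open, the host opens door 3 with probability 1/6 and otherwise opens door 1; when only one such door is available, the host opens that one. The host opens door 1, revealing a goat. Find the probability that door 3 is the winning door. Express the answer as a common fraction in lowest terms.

Apply Bayes' rule, conditioning on where the car actually is.
If it is behind door 1 (prior 1/3): the host opened door 1, so this case is ruled out; weight (1/3)·0 = 0.
If it is behind door 2 (prior 1/3): door 3 is available but not opened, probability 5/6; weight (1/3)·(5/6) = 5/18.
If it is behind door 3 (prior 1/3): only door 1 is available, probability 1; weight (1/3)·1 = 1/3.
The weights sum to 11/18.
So P(the car behind door 3 | the host opened door 1) = (1/3) / (11/18) = 6/11.

6/11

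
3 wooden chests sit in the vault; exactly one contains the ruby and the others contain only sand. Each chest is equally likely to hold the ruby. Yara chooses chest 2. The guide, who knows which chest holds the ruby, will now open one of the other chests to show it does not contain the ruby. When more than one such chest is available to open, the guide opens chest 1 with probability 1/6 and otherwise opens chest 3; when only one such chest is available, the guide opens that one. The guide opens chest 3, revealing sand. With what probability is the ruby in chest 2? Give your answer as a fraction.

Condition on the true location of the ruby.
If it is in chest 1 (prior 1/3): only chest 3 is available, probability 1; weight (1/3)·1 = 1/3.
If it is in chest 2 (prior 1/3): chest 1 is available but not opened, probability 5/6; weight (1/3)·(5/6) = 5/18.
If it is in chest 3 (prior 1/3): the guide opened chest 3, so this case is ruled out; weight (1/3)·0 = 0.
The weights sum to 11/18.
So P(the ruby in chest 2 | the guide opened chest 3) = (5/18) / (11/18) = 5/11.

5/11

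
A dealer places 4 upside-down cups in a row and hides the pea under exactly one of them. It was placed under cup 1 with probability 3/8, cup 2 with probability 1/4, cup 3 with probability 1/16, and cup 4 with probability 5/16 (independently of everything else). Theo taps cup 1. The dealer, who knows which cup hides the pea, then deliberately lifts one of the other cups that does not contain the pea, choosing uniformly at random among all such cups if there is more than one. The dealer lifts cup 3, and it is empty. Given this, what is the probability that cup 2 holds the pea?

Condition on the true location of the pea.
If it is under cup 1 (prior 3/8): the dealer has 3 equally likely choices, so probability 1/3; weight (3/8)·(1/3) = 1/8.
If it is under cup 2 (prior 1/4): the dealer has 2 equally likely choices, so probability 1/2; weight (1/4)·(1/2) = 1/8.
If it is under cup 3 (prior 1/16): the dealer opened cup 3, so this case is ruled out; weight (1/16)·0 = 0.
If it is under cup 4 (prior 5/16): the dealer has 2 equally likely choices, so probability 1/2; weight (5/16)·(1/2) = 5/32.
The weights sum to 13/32.
So P(the pea under cup 2 | the dealer opened cup 3) = (1/8) / (13/32) = 4/13.

4/13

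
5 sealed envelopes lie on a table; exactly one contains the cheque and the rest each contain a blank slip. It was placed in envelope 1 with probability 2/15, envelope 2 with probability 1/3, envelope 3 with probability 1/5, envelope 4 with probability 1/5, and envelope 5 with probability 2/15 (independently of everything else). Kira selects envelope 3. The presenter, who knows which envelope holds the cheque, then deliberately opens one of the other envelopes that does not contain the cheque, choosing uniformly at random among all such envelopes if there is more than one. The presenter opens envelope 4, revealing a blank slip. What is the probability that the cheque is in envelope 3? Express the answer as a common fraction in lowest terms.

1/5

Condition on the true location of the cheque.
If it is in either of envelopes 1 and 5 (prior 2/15 each): the presenter has 3 equally likely choices, so probability 1/3; weight (2/15)·(1/3) = 2/45 each.
If it is in envelope 2 (prior 1/3): the presenter has 3 equally likely choices, so probability 1/3; weight (1/3)·(1/3) = 1/9.
If it is in envelope 3 (prior 1/5): the presenter has 4 equally likely choices, so probability 1/4; weight (1/5)·(1/4) = 1/20.
If it is in envelope 4 (prior 1/5): the presenter opened envelope 4, so this case is ruled out; weight (1/5)·0 = 0.
The weights sum to 1/4.
So P(the cheque in envelope 3 | the presenter opened envelope 4) = (1/20) / (1/4) = 1/5.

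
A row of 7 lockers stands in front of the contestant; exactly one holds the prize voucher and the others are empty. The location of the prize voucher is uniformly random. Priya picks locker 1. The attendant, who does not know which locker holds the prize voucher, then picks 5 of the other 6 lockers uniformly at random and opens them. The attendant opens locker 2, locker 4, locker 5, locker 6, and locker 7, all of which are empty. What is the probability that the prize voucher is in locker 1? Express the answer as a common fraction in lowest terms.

Consider each possible location of the prize voucher in turn.
If it is in either of lockers 1 and 3 (prior 1/7 each): the attendant picks exactly this set with probability 1/6 regardless, and none is the prize; weight (1/7)·(1/6) = 1/42 each.
If it is in any of lockers 2, 4, 5, 6, and 7 (prior 1/7 each): that locker was opened and seen not to hold the prize — ruled out; weight (1/7)·0 = 0 each.
The weights sum to 1/21.
So P(the prize voucher in locker 1 | the attendant opened locker 2, locker 4, locker 5, locker 6, and locker 7) = (1/42) / (1/21) = 1/2.

1/2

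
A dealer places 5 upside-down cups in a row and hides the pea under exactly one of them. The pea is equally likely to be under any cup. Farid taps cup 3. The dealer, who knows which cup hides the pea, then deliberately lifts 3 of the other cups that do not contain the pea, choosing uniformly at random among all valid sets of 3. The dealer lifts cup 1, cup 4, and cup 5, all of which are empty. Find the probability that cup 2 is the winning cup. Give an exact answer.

4/5

Consider each possible location of the pea in turn.
If it is under any of cups 1, 4, and 5 (prior 1/5 each): that cup was opened and seen not to hold the prize — ruled out; weight (1/5)·0 = 0 each.
If it is under cup 2 (prior 1/5): the dealer has no choice, probability 1; weight (1/5)·1 = 1/5.
If it is under cup 3 (prior 1/5): the dealer has 4 equally likely choices, so probability 1/4; weight (1/5)·(1/4) = 1/20.
The weights sum to 1/4.
So P(the pea under cup 2 | the dealer opened cup 1, cup 4, and cup 5) = (1/5) / (1/4) = 4/5.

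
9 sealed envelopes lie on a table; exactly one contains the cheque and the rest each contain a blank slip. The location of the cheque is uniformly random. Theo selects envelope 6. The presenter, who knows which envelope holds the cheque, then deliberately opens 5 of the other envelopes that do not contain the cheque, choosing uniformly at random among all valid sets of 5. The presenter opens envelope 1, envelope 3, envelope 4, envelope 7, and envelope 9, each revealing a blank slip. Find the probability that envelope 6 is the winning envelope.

Apply Bayes' rule, conditioning on where the cheque actually is.
If it is in any of envelopes 1, 3, 4, 7, and 9 (prior 1/9 each): that envelope was opened and seen not to hold the prize — ruled out; weight (1/9)·0 = 0 each.
If it is in any of envelopes 2, 5, and 8 (prior 1/9 each): the presenter has 21 equally likely choices, so probability 1/21; weight (1/9)·(1/21) = 1/189 each.
If it is in envelope 6 (prior 1/9): the presenter has 56 equally likely choices, so probability 1/56; weight (1/9)·(1/56) = 1/504.
The weights sum to 1/56.
So P(the cheque in envelope 6 | the presenter opened envelope 1, envelope 3, envelope 4, envelope 7, and envelope 9) = (1/504) / (1/56) = 1/9.

1/9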